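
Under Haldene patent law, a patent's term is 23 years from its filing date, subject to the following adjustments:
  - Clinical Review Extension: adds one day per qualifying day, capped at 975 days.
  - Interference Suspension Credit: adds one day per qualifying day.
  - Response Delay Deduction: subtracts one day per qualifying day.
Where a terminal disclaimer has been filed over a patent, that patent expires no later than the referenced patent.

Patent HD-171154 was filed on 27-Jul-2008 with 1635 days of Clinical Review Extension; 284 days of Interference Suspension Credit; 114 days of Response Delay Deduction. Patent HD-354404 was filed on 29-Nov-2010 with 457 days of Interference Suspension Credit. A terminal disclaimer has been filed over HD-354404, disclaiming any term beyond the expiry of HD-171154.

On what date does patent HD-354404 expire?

September 14, 2034

Natural term of HD-354404:
  Base: filing + 23 years → 29 November 2033.
  Interference Suspension Credit: +457 days → 1 March 2035.
Expiry of referenced patent HD-171154:
  Base: filing + 23 years → 27 July 2031.
  Clinical Review Extension: 1635 days claimed exceeds the 975-day cap, so +975 days → 28 March 2034.
  Interference Suspension Credit: +284 days → 6 January 2035.
  Response Delay Deduction: −114 days → 14 September 2034.
Terminal disclaimer: HD-354404 expires on the earlier of 1 March 2035 and 14 September 2034.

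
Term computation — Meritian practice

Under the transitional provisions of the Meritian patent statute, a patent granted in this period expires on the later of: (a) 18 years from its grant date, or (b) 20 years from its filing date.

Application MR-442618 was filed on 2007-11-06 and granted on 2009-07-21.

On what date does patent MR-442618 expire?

(a) grant + 18 years → 21 July 2027.
(b) filing + 20 years → 6 November 2027.
Later of the two: 6 November 2027.

2027-11-06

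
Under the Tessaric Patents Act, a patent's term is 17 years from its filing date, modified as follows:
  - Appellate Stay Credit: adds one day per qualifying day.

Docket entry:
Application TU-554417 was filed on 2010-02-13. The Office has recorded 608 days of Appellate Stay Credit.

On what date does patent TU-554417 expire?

2028-10-13

Base term: filing date + 17 years → 13 February 2027.
Appellate Stay Credit: +608 days → 13 October 2028.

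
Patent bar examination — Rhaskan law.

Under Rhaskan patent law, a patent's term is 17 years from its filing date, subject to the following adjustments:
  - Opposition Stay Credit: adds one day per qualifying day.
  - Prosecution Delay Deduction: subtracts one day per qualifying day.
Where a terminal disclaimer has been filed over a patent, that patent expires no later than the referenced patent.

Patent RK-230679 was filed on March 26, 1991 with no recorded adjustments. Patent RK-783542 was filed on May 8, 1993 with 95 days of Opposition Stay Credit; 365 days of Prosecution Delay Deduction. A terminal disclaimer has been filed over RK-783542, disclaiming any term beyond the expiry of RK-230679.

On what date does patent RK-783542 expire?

2008-03-26

Natural term of RK-783542:
  Base: filing + 17 years → 8 May 2010.
  Opposition Stay Credit: +95 days → 11 August 2010.
  Prosecution Delay Deduction: −365 days → 11 August 2009.
Expiry of referenced patent RK-230679:
  Base: filing + 17 years → 26 March 2008.
Terminal disclaimer: RK-783542 expires on the earlier of 11 August 2009 and 26 March 2008.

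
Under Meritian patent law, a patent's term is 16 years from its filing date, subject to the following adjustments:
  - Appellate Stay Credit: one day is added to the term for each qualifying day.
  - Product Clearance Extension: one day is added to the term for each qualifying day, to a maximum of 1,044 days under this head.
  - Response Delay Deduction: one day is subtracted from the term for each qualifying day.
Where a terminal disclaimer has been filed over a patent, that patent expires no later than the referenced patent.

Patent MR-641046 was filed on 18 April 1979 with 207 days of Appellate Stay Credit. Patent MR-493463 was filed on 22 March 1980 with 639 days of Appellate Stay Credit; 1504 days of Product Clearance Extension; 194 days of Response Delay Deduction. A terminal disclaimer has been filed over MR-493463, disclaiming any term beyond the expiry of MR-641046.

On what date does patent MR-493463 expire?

Natural term of MR-493463:
  Base: filing + 16 years → 22 March 1996.
  Appellate Stay Credit: +639 days → 21 December 1997.
  Product Clearance Extension: 1504 days claimed exceeds the 1044-day cap, so +1044 days → 30 October 2000.
  Response Delay Deduction: −194 days → 19 April 2000.
Expiry of referenced patent MR-641046:
  Base: filing + 16 years → 18 April 1995.
  Appellate Stay Credit: +207 days → 11 November 1995.
Terminal disclaimer: MR-493463 expires on the earlier of 19 April 2000 and 11 November 1995.

1995-11-11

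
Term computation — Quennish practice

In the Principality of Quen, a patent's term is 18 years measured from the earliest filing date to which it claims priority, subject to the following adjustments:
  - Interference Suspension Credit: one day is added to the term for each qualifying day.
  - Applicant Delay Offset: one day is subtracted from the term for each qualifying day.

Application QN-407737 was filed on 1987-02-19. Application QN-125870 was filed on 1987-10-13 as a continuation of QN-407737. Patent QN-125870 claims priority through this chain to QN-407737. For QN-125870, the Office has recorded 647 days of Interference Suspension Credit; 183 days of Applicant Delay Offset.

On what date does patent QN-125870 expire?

May 29, 2006

Earliest priority filing: 19 February 1987.
Base term: 19 February 1987 + 18 years → 19 February 2005.
Interference Suspension Credit: +647 days → 28 November 2006.
Applicant Delay Offset: −183 days → 29 May 2006.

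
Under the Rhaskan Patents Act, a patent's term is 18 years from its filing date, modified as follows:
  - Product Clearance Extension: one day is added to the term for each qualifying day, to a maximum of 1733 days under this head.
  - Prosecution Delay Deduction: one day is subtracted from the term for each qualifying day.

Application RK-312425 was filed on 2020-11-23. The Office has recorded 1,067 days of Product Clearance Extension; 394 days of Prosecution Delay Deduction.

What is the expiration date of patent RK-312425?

Base term: filing date + 18 years → 23 November 2038.
Product Clearance Extension: 1067 days (within the 1733-day cap) → +1067 days → 25 October 2041.
Prosecution Delay Deduction: −394 days → 26 September 2040.

2040-09-26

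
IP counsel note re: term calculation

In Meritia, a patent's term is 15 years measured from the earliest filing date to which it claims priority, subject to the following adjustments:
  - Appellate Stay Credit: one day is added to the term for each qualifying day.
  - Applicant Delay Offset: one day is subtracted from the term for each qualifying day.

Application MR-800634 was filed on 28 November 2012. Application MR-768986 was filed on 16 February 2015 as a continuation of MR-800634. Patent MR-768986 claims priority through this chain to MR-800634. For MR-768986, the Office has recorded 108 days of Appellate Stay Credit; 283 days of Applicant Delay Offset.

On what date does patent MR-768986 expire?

June 6, 2027

Earliest priority filing: 28 November 2012.
Base term: 28 November 2012 + 15 years → 28 November 2027.
Appellate Stay Credit: +108 days → 15 March 2028.
Applicant Delay Offset: −283 days → 6 June 2027.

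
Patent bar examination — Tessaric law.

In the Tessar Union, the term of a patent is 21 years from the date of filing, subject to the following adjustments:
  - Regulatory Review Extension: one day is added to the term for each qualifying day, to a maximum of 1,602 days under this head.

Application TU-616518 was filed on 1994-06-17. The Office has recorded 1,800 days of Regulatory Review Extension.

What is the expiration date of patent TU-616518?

Base term: filing date + 21 years → 17 June 2015.
Regulatory Review Extension: 1800 days claimed exceeds the 1602-day cap, so +1602 days → 5 November 2019.

November 5, 2019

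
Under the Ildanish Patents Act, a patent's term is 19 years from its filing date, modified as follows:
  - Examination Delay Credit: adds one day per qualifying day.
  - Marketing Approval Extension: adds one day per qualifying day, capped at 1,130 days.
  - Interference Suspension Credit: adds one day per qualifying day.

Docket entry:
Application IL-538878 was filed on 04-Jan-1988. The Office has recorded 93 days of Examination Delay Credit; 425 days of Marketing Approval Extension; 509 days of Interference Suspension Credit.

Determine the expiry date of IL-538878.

October 27, 2009

Base term: filing date + 19 years → 4 January 2007.
Examination Delay Credit: +93 days → 7 April 2007.
Marketing Approval Extension: 425 days (within the 1130-day cap) → +425 days → 5 June 2008.
Interference Suspension Credit: +509 days → 27 October 2009.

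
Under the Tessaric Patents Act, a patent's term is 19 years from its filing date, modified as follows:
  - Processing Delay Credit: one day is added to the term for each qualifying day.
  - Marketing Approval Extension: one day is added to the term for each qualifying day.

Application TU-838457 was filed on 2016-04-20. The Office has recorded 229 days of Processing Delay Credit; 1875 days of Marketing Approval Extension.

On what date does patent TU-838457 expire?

2041-01-22

Base term: filing date + 19 years → 20 April 2035.
Processing Delay Credit: +229 days → 5 December 2035.
Marketing Approval Extension: +1875 days → 22 January 2041.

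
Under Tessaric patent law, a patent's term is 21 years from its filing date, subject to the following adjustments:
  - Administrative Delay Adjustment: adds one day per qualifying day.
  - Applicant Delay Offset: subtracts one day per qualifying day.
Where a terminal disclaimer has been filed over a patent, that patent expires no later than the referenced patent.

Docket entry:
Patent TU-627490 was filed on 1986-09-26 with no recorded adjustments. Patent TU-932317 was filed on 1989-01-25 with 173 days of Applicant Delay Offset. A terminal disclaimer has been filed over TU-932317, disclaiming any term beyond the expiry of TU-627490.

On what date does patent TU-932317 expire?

September 26, 2007

Natural term of TU-932317:
  Base: filing + 21 years → 25 January 2010.
  Applicant Delay Offset: −173 days → 5 August 2009.
Expiry of referenced patent TU-627490:
  Base: filing + 21 years → 26 September 2007.
Terminal disclaimer: TU-932317 expires on the earlier of 5 August 2009 and 26 September 2007.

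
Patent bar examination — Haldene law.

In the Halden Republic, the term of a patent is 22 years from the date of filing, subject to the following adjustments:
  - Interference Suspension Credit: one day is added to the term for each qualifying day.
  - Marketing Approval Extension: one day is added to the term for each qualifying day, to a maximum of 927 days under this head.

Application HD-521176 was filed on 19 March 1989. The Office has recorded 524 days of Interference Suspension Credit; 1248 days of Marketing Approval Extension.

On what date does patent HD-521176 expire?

March 9, 2015

Base term: filing date + 22 years → 19 March 2011.
Interference Suspension Credit: +524 days → 24 August 2012.
Marketing Approval Extension: 1248 days claimed exceeds the 927-day cap, so +927 days → 9 March 2015.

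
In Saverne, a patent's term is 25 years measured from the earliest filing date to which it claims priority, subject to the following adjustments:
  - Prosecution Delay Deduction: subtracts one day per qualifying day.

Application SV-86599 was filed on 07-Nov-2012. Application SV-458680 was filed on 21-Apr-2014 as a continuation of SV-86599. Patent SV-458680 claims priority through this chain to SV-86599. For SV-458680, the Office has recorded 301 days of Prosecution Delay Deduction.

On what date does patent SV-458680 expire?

Earliest priority filing: 7 November 2012.
Base term: 7 November 2012 + 25 years → 7 November 2037.
Prosecution Delay Deduction: −301 days → 10 January 2037.

2037-01-10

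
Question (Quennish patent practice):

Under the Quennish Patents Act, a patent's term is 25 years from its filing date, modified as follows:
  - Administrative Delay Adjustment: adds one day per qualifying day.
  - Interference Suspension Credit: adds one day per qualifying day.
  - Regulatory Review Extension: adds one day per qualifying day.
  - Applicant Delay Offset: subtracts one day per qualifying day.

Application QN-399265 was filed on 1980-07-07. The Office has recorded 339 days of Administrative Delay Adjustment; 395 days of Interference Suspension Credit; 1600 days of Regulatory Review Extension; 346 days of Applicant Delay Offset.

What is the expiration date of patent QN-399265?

December 16, 2010

Base term: filing date + 25 years → 7 July 2005.
Administrative Delay Adjustment: +339 days → 11 June 2006.
Interference Suspension Credit: +395 days → 11 July 2007.
Regulatory Review Extension: +1600 days → 27 November 2011.
Applicant Delay Offset: −346 days → 16 December 2010.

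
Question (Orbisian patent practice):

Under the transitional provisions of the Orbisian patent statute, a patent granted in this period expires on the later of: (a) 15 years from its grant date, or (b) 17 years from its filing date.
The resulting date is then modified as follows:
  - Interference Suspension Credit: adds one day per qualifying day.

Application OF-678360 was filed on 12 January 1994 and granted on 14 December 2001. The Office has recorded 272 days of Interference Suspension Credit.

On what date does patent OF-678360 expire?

September 12, 2017

(a) grant + 15 years → 14 December 2016.
(b) filing + 17 years → 12 January 2011.
Later of the two: 14 December 2016.
Interference Suspension Credit: +272 days → 12 September 2017.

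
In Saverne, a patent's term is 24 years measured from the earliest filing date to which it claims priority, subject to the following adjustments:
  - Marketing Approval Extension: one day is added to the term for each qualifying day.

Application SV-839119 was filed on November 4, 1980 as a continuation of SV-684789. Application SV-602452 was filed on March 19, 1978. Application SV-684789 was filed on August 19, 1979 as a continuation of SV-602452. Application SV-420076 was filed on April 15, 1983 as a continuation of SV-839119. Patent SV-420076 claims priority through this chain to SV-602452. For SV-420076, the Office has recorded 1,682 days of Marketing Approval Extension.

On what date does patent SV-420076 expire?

2006-10-26

Earliest priority filing: 19 March 1978.
Base term: 19 March 1978 + 24 years → 19 March 2002.
Marketing Approval Extension: +1682 days → 26 October 2006.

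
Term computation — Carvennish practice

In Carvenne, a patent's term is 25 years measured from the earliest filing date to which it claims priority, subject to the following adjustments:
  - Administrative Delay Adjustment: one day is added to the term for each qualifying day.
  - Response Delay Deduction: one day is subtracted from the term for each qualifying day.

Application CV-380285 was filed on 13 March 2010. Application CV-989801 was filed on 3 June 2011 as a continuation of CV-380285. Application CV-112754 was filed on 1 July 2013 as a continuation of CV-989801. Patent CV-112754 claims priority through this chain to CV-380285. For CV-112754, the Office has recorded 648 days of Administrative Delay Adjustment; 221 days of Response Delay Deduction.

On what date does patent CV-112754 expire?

Earliest priority filing: 13 March 2010.
Base term: 13 March 2010 + 25 years → 13 March 2035.
Administrative Delay Adjustment: +648 days → 20 December 2036.
Response Delay Deduction: −221 days → 13 May 2036.

2036-05-13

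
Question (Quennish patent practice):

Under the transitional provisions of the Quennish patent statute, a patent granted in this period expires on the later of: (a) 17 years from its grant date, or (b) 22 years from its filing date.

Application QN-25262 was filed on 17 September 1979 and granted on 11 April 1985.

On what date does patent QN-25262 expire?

2002-04-11

(a) grant + 17 years → 11 April 2002.
(b) filing + 22 years → 17 September 2001.
Later of the two: 11 April 2002.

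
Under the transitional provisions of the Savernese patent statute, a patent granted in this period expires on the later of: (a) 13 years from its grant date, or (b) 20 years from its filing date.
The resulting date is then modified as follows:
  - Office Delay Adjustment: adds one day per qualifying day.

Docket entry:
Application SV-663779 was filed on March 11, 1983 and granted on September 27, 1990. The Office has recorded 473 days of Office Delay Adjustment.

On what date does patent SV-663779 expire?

2005-01-12

(a) grant + 13 years → 27 September 2003.
(b) filing + 20 years → 11 March 2003.
Later of the two: 27 September 2003.
Office Delay Adjustment: +473 days → 12 January 2005.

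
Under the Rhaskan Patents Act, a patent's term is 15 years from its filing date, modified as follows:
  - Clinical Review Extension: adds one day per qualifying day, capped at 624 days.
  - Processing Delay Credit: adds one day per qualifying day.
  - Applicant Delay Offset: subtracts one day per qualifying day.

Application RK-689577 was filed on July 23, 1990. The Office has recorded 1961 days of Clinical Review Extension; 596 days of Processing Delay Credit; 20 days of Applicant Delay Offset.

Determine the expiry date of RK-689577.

November 4, 2008

Base term: filing date + 15 years → 23 July 2005.
Clinical Review Extension: 1961 days claimed exceeds the 624-day cap, so +624 days → 8 April 2007.
Processing Delay Credit: +596 days → 24 November 2008.
Applicant Delay Offset: −20 days → 4 November 2008.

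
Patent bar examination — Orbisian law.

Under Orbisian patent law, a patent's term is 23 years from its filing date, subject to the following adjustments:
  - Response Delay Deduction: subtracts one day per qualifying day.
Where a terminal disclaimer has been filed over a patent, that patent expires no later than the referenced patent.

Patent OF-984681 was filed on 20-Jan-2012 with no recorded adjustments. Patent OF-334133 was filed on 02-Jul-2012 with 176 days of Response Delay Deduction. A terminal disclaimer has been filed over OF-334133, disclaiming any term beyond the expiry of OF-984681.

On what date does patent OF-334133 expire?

Natural term of OF-334133:
  Base: filing + 23 years → 2 July 2035.
  Response Delay Deduction: −176 days → 7 January 2035.
Expiry of referenced patent OF-984681:
  Base: filing + 23 years → 20 January 2035.
Terminal disclaimer: OF-334133 expires on the earlier of 7 January 2035 and 20 January 2035.

January 7, 2035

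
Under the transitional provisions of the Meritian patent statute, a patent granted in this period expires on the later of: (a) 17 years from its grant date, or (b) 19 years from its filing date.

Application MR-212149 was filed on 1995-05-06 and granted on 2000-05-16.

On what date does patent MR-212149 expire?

May 16, 2017

(a) grant + 17 years → 16 May 2017.
(b) filing + 19 years → 6 May 2014.
Later of the two: 16 May 2017.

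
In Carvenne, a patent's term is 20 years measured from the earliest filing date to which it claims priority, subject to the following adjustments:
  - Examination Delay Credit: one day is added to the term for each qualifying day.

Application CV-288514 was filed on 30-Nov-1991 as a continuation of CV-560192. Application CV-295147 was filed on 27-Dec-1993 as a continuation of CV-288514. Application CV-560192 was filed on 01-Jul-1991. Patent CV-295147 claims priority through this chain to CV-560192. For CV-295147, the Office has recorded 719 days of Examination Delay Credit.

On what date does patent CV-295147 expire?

2013-06-19

Earliest priority filing: 1 July 1991.
Base term: 1 July 1991 + 20 years → 1 July 2011.
Examination Delay Credit: +719 days → 19 June 2013.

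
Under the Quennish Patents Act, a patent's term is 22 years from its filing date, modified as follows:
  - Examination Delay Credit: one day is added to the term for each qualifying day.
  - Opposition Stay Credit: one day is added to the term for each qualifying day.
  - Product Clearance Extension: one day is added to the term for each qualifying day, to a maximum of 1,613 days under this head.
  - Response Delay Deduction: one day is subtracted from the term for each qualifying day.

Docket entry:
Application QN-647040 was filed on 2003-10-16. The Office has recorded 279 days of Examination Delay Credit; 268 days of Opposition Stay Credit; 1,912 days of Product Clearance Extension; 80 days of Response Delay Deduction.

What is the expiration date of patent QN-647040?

2031-06-27

Base term: filing date + 22 years → 16 October 2025.
Examination Delay Credit: +279 days → 22 July 2026.
Opposition Stay Credit: +268 days → 16 April 2027.
Product Clearance Extension: 1912 days claimed exceeds the 1613-day cap, so +1613 days → 15 September 2031.
Response Delay Deduction: −80 days → 27 June 2031.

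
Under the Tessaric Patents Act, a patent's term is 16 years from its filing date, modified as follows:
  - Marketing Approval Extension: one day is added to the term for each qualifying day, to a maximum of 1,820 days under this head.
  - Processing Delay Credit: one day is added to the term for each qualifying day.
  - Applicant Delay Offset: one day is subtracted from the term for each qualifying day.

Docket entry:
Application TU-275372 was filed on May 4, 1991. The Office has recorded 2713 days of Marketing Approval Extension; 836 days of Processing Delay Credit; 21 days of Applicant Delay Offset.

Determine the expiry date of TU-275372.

Base term: filing date + 16 years → 4 May 2007.
Marketing Approval Extension: 2713 days claimed exceeds the 1820-day cap, so +1820 days → 27 April 2012.
Processing Delay Credit: +836 days → 11 August 2014.
Applicant Delay Offset: −21 days → 21 July 2014.

July 21, 2014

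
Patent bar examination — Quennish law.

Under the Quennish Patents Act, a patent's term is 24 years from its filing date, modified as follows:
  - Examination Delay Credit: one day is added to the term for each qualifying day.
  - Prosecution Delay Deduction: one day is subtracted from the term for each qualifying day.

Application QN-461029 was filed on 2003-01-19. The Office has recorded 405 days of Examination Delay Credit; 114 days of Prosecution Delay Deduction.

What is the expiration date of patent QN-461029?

Base term: filing date + 24 years → 19 January 2027.
Examination Delay Credit: +405 days → 28 February 2028.
Prosecution Delay Deduction: −114 days → 6 November 2027.

2027-11-06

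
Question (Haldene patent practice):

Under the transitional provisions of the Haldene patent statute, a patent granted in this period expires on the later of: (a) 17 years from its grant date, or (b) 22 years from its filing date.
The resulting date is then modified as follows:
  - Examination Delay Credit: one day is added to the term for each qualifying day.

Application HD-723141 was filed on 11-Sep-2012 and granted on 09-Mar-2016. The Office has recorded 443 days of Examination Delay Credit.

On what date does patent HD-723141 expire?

(a) grant + 17 years → 9 March 2033.
(b) filing + 22 years → 11 September 2034.
Later of the two: 11 September 2034.
Examination Delay Credit: +443 days → 28 November 2035.

2035-11-28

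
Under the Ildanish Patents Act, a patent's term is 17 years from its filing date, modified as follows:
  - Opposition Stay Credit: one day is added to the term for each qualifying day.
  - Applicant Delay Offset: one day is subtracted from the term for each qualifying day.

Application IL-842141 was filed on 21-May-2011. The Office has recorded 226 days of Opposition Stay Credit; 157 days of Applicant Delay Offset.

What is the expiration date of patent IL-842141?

July 29, 2028

Base term: filing date + 17 years → 21 May 2028.
Opposition Stay Credit: +226 days → 2 January 2029.
Applicant Delay Offset: −157 days → 29 July 2028.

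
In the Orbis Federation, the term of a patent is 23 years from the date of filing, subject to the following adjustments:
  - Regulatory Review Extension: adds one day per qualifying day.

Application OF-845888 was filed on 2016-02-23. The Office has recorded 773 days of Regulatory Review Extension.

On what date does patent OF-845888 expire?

Base term: filing date + 23 years → 23 February 2039.
Regulatory Review Extension: +773 days → 6 April 2041.

April 6, 2041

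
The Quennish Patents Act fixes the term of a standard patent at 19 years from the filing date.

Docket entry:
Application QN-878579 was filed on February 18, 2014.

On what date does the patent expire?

2033-02-18

Filing date + 19 years → 18 February 2033.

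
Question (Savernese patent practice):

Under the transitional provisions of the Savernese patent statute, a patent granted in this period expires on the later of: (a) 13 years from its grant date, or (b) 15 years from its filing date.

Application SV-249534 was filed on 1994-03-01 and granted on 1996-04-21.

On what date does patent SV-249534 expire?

(a) grant + 13 years → 21 April 2009.
(b) filing + 15 years → 1 March 2009.
Later of the two: 21 April 2009.

April 21, 2009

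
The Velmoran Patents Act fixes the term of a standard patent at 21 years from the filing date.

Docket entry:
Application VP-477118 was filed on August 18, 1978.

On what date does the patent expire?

Filing date + 21 years → 18 August 1999.

August 18, 1999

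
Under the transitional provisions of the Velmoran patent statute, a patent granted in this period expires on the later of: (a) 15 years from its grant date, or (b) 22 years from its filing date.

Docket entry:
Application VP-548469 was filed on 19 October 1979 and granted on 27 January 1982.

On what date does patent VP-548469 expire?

(a) grant + 15 years → 27 January 1997.
(b) filing + 22 years → 19 October 2001.
Later of the two: 19 October 2001.

2001-10-19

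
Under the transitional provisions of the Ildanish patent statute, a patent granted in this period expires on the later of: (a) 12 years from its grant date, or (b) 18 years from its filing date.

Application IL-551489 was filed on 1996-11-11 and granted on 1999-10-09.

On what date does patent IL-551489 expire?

2014-11-11

(a) grant + 12 years → 9 October 2011.
(b) filing + 18 years → 11 November 2014.
Later of the two: 11 November 2014.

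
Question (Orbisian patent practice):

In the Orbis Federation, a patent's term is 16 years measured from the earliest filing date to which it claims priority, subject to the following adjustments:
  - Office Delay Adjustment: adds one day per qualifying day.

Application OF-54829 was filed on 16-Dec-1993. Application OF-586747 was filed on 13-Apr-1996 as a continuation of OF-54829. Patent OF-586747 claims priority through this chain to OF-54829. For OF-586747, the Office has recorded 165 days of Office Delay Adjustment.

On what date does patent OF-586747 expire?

Earliest priority filing: 16 December 1993.
Base term: 16 December 1993 + 16 years → 16 December 2009.
Office Delay Adjustment: +165 days → 30 May 2010.

2010-05-30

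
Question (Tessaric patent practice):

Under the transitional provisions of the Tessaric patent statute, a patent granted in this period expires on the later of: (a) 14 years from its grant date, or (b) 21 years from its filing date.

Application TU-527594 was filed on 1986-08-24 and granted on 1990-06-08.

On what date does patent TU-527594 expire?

2007-08-24

(a) grant + 14 years → 8 June 2004.
(b) filing + 21 years → 24 August 2007.
Later of the two: 24 August 2007.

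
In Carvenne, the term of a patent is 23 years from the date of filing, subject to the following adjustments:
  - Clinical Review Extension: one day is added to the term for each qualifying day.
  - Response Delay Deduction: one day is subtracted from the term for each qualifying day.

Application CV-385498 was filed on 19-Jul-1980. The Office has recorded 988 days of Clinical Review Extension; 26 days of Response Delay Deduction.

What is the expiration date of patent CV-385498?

2006-03-07

Base term: filing date + 23 years → 19 July 2003.
Clinical Review Extension: +988 days → 2 April 2006.
Response Delay Deduction: −26 days → 7 March 2006.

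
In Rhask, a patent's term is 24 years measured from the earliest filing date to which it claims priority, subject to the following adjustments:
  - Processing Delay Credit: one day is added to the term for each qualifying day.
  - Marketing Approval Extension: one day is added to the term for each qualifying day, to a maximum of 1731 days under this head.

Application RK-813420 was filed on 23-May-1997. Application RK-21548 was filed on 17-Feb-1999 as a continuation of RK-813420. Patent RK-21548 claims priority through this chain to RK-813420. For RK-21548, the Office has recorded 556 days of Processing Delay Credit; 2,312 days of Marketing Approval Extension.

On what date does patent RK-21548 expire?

August 27, 2027

Earliest priority filing: 23 May 1997.
Base term: 23 May 1997 + 24 years → 23 May 2021.
Processing Delay Credit: +556 days → 30 November 2022.
Marketing Approval Extension: 2312 days claimed exceeds the 1731-day cap, so +1731 days → 27 August 2027.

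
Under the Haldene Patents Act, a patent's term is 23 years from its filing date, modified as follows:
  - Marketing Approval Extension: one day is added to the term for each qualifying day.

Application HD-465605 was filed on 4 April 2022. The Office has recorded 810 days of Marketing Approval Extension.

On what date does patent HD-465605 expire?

2047-06-23

Base term: filing date + 23 years → 4 April 2045.
Marketing Approval Extension: +810 days → 23 June 2047.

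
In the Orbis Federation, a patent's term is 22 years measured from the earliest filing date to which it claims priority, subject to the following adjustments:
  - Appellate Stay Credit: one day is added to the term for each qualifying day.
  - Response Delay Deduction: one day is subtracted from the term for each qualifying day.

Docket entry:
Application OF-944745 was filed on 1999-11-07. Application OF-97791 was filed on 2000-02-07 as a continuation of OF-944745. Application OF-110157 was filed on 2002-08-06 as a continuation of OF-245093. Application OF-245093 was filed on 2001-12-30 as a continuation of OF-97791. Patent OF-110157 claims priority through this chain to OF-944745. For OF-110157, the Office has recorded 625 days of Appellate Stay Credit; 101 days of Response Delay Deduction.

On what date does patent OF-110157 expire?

Earliest priority filing: 7 November 1999.
Base term: 7 November 1999 + 22 years → 7 November 2021.
Appellate Stay Credit: +625 days → 25 July 2023.
Response Delay Deduction: −101 days → 15 April 2023.

April 15, 2023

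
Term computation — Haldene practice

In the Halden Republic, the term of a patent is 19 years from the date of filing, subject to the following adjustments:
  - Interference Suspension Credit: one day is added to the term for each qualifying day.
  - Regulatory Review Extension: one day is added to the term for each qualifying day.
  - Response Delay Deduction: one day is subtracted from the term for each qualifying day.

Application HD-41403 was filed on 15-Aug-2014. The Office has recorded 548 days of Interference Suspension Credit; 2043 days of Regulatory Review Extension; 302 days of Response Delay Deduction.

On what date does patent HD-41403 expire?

November 21, 2039

Base term: filing date + 19 years → 15 August 2033.
Interference Suspension Credit: +548 days → 14 February 2035.
Regulatory Review Extension: +2043 days → 18 September 2040.
Response Delay Deduction: −302 days → 21 November 2039.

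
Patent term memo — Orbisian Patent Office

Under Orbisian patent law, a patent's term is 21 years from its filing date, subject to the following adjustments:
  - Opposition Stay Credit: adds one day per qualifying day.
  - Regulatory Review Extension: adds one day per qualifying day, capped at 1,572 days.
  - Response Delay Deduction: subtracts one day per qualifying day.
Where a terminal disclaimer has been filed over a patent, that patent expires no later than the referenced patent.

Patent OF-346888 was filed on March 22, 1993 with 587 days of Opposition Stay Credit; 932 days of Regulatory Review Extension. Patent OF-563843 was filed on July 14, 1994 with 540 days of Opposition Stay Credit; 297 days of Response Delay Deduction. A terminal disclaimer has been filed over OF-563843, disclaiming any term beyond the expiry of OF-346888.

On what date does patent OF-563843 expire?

2016-03-13

Natural term of OF-563843:
  Base: filing + 21 years → 14 July 2015.
  Opposition Stay Credit: +540 days → 4 January 2017.
  Response Delay Deduction: −297 days → 13 March 2016.
Expiry of referenced patent OF-346888:
  Base: filing + 21 years → 22 March 2014.
  Opposition Stay Credit: +587 days → 30 October 2015.
  Regulatory Review Extension: 932 days (within the 1572-day cap) → +932 days → 19 May 2018.
Terminal disclaimer: OF-563843 expires on the earlier of 13 March 2016 and 19 May 2018.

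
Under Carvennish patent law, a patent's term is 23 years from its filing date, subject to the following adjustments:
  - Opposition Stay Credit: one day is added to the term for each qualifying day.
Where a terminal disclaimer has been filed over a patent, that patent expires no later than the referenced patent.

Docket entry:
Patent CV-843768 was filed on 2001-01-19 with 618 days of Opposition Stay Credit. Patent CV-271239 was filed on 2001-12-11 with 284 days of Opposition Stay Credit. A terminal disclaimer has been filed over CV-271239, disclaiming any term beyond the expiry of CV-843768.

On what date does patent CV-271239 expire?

September 21, 2025

Natural term of CV-271239:
  Base: filing + 23 years → 11 December 2024.
  Opposition Stay Credit: +284 days → 21 September 2025.
Expiry of referenced patent CV-843768:
  Base: filing + 23 years → 19 January 2024.
  Opposition Stay Credit: +618 days → 28 September 2025.
Terminal disclaimer: CV-271239 expires on the earlier of 21 September 2025 and 28 September 2025.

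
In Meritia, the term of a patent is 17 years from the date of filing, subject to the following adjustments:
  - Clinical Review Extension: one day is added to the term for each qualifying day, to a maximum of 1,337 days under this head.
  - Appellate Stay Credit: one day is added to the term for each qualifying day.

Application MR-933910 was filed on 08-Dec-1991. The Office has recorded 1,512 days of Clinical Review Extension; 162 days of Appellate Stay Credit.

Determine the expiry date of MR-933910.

Base term: filing date + 17 years → 8 December 2008.
Clinical Review Extension: 1512 days claimed exceeds the 1337-day cap, so +1337 days → 6 August 2012.
Appellate Stay Credit: +162 days → 15 January 2013.

January 15, 2013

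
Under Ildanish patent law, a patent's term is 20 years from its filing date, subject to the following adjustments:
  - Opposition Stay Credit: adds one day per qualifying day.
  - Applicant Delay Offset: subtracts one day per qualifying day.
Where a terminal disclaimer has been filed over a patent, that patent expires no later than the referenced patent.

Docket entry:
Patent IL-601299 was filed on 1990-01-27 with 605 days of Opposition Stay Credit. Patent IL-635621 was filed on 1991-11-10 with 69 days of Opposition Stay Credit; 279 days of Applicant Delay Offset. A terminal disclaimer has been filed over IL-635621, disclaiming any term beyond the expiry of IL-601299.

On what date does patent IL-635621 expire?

Natural term of IL-635621:
  Base: filing + 20 years → 10 November 2011.
  Opposition Stay Credit: +69 days → 18 January 2012.
  Applicant Delay Offset: −279 days → 14 April 2011.
Expiry of referenced patent IL-601299:
  Base: filing + 20 years → 27 January 2010.
  Opposition Stay Credit: +605 days → 24 September 2011.
Terminal disclaimer: IL-635621 expires on the earlier of 14 April 2011 and 24 September 2011.

2011-04-14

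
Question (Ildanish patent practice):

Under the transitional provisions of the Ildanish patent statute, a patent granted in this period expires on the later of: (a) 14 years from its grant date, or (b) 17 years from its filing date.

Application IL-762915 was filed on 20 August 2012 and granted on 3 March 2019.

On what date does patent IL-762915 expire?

March 3, 2033

(a) grant + 14 years → 3 March 2033.
(b) filing + 17 years → 20 August 2029.
Later of the two: 3 March 2033.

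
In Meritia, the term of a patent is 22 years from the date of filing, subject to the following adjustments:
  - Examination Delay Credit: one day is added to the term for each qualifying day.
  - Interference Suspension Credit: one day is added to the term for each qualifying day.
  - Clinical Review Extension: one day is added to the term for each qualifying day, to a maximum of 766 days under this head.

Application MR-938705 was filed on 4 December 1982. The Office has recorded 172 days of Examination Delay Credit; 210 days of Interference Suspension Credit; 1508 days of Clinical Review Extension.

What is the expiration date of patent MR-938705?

2008-01-26

Base term: filing date + 22 years → 4 December 2004.
Examination Delay Credit: +172 days → 25 May 2005.
Interference Suspension Credit: +210 days → 21 December 2005.
Clinical Review Extension: 1508 days claimed exceeds the 766-day cap, so +766 days → 26 January 2008.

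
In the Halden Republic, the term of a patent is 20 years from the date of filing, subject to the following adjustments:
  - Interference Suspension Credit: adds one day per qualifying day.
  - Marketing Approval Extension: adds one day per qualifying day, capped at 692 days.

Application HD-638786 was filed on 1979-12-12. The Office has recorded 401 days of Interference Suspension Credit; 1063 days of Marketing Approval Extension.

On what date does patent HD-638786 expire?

Base term: filing date + 20 years → 12 December 1999.
Interference Suspension Credit: +401 days → 16 January 2001.
Marketing Approval Extension: 1063 days claimed exceeds the 692-day cap, so +692 days → 9 December 2002.

2002-12-09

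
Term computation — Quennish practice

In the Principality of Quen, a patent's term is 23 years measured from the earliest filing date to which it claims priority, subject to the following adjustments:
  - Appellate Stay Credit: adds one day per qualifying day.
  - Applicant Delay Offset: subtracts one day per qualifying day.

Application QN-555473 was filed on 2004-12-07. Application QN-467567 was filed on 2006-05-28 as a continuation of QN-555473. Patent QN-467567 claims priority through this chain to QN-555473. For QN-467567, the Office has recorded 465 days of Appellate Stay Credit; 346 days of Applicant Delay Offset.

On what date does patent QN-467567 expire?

2028-04-04

Earliest priority filing: 7 December 2004.
Base term: 7 December 2004 + 23 years → 7 December 2027.
Appellate Stay Credit: +465 days → 16 March 2029.
Applicant Delay Offset: −346 days → 4 April 2028.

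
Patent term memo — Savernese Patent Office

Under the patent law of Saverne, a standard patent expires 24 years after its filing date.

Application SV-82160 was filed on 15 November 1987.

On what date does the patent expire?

2011-11-15

Filing date + 24 years → 15 November 2011.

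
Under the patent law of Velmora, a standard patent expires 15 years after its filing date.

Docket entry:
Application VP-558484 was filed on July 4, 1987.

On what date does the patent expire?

July 4, 2002

Filing date + 15 years → 4 July 2002.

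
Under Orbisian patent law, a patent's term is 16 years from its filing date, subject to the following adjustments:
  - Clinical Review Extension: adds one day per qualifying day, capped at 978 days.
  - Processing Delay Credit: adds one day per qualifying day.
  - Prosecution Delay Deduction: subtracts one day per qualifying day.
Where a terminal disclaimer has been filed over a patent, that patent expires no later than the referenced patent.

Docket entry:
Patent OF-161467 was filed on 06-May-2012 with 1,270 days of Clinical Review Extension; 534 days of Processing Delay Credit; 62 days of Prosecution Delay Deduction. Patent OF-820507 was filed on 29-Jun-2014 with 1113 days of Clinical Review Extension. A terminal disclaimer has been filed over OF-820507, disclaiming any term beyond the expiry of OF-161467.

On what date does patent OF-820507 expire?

Natural term of OF-820507:
  Base: filing + 16 years → 29 June 2030.
  Clinical Review Extension: 1113 days claimed exceeds the 978-day cap, so +978 days → 3 March 2033.
Expiry of referenced patent OF-161467:
  Base: filing + 16 years → 6 May 2028.
  Clinical Review Extension: 1270 days claimed exceeds the 978-day cap, so +978 days → 9 January 2031.
  Processing Delay Credit: +534 days → 26 June 2032.
  Prosecution Delay Deduction: −62 days → 25 April 2032.
Terminal disclaimer: OF-820507 expires on the earlier of 3 March 2033 and 25 April 2032.

2032-04-25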